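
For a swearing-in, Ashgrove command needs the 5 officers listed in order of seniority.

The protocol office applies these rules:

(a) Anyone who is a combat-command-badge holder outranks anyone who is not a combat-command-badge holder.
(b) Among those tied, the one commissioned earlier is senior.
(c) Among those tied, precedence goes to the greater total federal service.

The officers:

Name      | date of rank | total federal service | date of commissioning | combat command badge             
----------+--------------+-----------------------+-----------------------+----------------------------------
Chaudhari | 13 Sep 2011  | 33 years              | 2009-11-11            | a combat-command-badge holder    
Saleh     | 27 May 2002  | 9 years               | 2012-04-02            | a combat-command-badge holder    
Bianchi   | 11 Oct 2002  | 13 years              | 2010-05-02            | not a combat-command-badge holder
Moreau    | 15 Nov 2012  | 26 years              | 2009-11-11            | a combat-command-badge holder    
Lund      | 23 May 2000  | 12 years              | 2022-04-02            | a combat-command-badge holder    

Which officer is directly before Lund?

Saleh

By the first rule: Chaudhari, Moreau, Saleh and Lund (each a combat-command-badge holder); then Bianchi (not a combat-command-badge holder).
Among Chaudhari, Moreau, Saleh and Lund, by date of commissioning (earlier first): Chaudhari and Moreau (2009-11-11) before Saleh (2012-04-02) before Lund (2022-04-02).
Among Chaudhari and Moreau, by total federal service (higher first): Chaudhari (33 years) before Moreau (26 years).
Order: Chaudhari, Moreau, Saleh, Lund, Bianchi.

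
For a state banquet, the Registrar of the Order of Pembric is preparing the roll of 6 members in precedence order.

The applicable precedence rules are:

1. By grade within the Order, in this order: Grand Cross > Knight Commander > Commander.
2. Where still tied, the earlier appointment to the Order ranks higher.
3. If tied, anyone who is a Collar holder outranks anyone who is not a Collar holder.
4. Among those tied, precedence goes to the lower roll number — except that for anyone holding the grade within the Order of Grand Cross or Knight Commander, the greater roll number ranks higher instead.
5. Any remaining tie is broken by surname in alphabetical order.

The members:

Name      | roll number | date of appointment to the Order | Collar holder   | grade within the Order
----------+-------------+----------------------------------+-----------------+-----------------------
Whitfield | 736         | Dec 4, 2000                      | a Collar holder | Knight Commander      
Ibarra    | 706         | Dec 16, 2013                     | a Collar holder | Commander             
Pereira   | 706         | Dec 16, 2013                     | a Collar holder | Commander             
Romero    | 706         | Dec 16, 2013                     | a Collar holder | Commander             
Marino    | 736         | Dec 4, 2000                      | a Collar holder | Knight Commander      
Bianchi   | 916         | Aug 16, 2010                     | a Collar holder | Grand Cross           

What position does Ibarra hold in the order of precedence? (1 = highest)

4

By grade within the Order: Bianchi (Grand Cross); then Marino and Whitfield (Knight Commander); then Ibarra, Pereira and Romero (Commander).
Marino and Whitfield both have date of appointment to the Order Dec 4, 2000, so the next rule applies.
Marino and Whitfield are each a Collar holder, so the next rule applies.
Marino and Whitfield both have roll number 736, so the next rule applies.
Among Marino and Whitfield, alphabetically by surname: Marino before Whitfield.
Ibarra, Pereira and Romero all have date of appointment to the Order Dec 16, 2013, so the next rule applies.
Ibarra, Pereira and Romero are each a Collar holder, so the next rule applies.
Ibarra, Pereira and Romero all have roll number 706, so the next rule applies.
Among Ibarra, Pereira and Romero, alphabetically by surname: Ibarra before Pereira before Romero.
Order: Bianchi, Marino, Whitfield, Ibarra, Pereira, Romero. So position 4.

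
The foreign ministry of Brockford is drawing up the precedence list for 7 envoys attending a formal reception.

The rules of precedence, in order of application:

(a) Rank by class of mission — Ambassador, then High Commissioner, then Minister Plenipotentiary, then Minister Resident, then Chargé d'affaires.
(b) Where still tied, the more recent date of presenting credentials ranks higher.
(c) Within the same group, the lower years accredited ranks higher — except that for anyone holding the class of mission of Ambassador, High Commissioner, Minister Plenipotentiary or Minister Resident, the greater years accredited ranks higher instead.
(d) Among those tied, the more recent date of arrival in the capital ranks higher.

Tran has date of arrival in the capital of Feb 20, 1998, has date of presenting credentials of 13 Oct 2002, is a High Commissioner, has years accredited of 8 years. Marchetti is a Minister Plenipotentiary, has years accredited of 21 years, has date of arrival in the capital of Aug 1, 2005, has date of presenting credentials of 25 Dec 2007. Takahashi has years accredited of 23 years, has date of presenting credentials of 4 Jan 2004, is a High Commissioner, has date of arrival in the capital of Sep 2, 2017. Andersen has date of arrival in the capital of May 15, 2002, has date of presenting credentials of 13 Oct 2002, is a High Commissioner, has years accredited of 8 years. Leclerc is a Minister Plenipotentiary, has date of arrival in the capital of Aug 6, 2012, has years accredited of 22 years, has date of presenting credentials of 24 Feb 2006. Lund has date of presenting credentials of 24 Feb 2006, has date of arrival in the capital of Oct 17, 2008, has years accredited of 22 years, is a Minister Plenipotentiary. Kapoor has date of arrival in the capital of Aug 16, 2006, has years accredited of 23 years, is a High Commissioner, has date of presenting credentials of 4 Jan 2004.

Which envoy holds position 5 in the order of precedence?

By class of mission: Takahashi, Kapoor, Andersen and Tran (High Commissioner); then Marchetti, Leclerc and Lund (Minister Plenipotentiary).
Among Takahashi, Kapoor, Andersen and Tran, by date of presenting credentials (later first): Takahashi and Kapoor (4 Jan 2004) before Andersen and Tran (13 Oct 2002).
Takahashi and Kapoor both have years accredited 23 years, so the next rule applies.
Among Takahashi and Kapoor, by date of arrival in the capital (later first): Takahashi (Sep 2, 2017) before Kapoor (Aug 16, 2006).
Andersen and Tran both have years accredited 8 years, so the next rule applies.
Among Andersen and Tran, by date of arrival in the capital (later first): Andersen (May 15, 2002) before Tran (Feb 20, 1998).
Among Marchetti, Leclerc and Lund, by date of presenting credentials (later first): Marchetti (25 Dec 2007) before Leclerc and Lund (24 Feb 2006).
Leclerc and Lund both have years accredited 22 years, so the next rule applies.
Among Leclerc and Lund, by date of arrival in the capital (later first): Leclerc (Aug 6, 2012) before Lund (Oct 17, 2008).
Order: Takahashi, Kapoor, Andersen, Tran, Marchetti, Leclerc, Lund.

Marchetti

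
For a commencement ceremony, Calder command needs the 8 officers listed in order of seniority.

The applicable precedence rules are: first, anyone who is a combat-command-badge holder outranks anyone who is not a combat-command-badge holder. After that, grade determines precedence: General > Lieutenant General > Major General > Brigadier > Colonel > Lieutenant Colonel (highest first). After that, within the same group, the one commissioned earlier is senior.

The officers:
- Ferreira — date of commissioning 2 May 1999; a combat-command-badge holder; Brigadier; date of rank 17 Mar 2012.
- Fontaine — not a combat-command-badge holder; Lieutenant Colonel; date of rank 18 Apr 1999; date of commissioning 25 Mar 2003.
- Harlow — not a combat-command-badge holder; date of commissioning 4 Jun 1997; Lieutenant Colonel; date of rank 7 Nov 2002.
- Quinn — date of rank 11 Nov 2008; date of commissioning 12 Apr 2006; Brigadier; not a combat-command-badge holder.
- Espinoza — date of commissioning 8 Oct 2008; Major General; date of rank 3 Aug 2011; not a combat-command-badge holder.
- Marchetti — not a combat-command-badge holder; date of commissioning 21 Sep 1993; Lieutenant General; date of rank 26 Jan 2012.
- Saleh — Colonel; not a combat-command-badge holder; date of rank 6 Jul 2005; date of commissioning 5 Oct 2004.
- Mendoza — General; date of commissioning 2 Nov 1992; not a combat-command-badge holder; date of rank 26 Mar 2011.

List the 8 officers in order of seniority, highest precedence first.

By the first rule: Ferreira (a combat-command-badge holder); then Mendoza, Marchetti, Espinoza, Quinn, Saleh, Harlow and Fontaine (each not a combat-command-badge holder).
Among Mendoza, Marchetti, Espinoza, Quinn, Saleh, Harlow and Fontaine, by grade: Mendoza (General) before Marchetti (Lieutenant General) before Espinoza (Major General) before Quinn (Brigadier) before Saleh (Colonel) before Harlow and Fontaine (Lieutenant Colonel).
Among Harlow and Fontaine, by date of commissioning (earlier first): Harlow (4 Jun 1997) before Fontaine (25 Mar 2003).
Full order: Ferreira, Mendoza, Marchetti, Espinoza, Quinn, Saleh, Harlow, Fontaine.

Ferreira, Mendoza, Marchetti, Espinoza, Quinn, Saleh, Harlow, Fontaine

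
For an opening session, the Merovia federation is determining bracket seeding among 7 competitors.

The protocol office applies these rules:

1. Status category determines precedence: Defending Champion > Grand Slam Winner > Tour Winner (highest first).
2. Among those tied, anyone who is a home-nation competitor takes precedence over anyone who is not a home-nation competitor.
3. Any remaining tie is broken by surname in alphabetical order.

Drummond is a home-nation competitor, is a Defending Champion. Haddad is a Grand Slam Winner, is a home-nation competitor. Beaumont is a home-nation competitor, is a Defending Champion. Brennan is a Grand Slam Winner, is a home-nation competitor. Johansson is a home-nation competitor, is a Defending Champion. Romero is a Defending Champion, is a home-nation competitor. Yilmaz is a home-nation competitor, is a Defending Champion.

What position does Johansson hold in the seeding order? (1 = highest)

By status category: Beaumont, Drummond, Johansson, Romero and Yilmaz (Defending Champion); then Brennan and Haddad (Grand Slam Winner).
Beaumont, Drummond, Johansson, Romero and Yilmaz are each a home-nation competitor, so the next rule applies.
Among Beaumont, Drummond, Johansson, Romero and Yilmaz, alphabetically by surname: Beaumont before Drummond before Johansson before Romero before Yilmaz.
Brennan and Haddad are each a home-nation competitor, so the next rule applies.
Among Brennan and Haddad, alphabetically by surname: Brennan before Haddad.
Order: Beaumont, Drummond, Johansson, Romero, Yilmaz, Brennan, Haddad. So position 3.

3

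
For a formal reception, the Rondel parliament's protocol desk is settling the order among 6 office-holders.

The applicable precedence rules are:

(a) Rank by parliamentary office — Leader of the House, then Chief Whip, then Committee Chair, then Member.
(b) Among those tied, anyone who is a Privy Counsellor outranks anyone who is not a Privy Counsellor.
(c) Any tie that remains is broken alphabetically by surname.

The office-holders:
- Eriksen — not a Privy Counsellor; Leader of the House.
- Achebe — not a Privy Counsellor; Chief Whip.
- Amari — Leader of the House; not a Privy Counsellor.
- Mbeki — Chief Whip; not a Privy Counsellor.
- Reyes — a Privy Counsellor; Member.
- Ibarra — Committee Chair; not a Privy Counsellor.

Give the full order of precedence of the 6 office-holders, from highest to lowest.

By parliamentary office: Amari and Eriksen (Leader of the House); then Achebe and Mbeki (Chief Whip); then Ibarra (Committee Chair); then Reyes (Member).
Amari and Eriksen are each not a Privy Counsellor, so the next rule applies.
Among Amari and Eriksen, alphabetically by surname: Amari before Eriksen.
Achebe and Mbeki are each not a Privy Counsellor, so the next rule applies.
Among Achebe and Mbeki, alphabetically by surname: Achebe before Mbeki.
Full order: Amari, Eriksen, Achebe, Mbeki, Ibarra, Reyes.

Amari, Eriksen, Achebe, Mbeki, Ibarra, Reyes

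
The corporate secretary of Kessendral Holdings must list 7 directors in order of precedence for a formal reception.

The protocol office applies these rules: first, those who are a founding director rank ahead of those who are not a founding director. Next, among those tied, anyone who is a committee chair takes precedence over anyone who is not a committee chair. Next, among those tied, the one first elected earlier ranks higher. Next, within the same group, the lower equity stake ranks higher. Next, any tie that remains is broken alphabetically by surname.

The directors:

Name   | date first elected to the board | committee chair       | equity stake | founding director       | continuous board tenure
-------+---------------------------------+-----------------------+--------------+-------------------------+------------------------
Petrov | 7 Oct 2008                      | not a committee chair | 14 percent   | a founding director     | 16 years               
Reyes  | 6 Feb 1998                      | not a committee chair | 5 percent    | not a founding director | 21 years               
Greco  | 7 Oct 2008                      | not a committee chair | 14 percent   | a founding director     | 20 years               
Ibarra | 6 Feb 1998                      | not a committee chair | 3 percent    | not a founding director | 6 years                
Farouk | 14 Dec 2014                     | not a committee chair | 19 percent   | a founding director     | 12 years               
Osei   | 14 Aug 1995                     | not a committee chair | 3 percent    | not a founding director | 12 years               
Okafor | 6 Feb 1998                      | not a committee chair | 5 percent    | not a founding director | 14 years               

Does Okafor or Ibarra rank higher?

Ibarra

By the first rule: Greco, Petrov and Farouk (each a founding director); then Osei, Ibarra, Okafor and Reyes (each not a founding director).
Greco, Petrov and Farouk are each not a committee chair, so the next rule applies.
Among Greco, Petrov and Farouk, by date first elected to the board (earlier first): Greco and Petrov (7 Oct 2008) before Farouk (14 Dec 2014).
Greco and Petrov both have equity stake 14 percent, so the next rule applies.
Among Greco and Petrov, alphabetically by surname: Greco before Petrov.
Osei, Ibarra, Okafor and Reyes are each not a committee chair, so the next rule applies.
Among Osei, Ibarra, Okafor and Reyes, by date first elected to the board (earlier first): Osei (14 Aug 1995) before Ibarra, Okafor and Reyes (6 Feb 1998).
Among Ibarra, Okafor and Reyes, by equity stake (lower first): Ibarra (3 percent) before Okafor and Reyes (5 percent).
Among Okafor and Reyes, alphabetically by surname: Okafor before Reyes.
So Ibarra takes precedence.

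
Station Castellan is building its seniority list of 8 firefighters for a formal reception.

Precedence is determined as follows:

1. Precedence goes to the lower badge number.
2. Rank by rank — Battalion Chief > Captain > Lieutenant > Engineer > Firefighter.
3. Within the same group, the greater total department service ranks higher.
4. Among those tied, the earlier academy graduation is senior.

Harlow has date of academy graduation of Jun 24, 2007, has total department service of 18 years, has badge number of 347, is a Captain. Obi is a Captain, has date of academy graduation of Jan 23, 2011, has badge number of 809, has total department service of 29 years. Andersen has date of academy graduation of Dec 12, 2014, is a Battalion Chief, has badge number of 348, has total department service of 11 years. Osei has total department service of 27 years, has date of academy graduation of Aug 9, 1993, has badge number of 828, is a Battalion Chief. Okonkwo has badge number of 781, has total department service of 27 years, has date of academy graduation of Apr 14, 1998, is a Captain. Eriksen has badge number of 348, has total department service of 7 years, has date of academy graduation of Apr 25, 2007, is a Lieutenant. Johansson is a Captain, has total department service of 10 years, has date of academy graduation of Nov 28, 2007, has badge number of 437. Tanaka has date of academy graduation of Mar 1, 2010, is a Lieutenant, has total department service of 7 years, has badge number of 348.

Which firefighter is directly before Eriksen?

By badge number (lower first): Harlow (347); then Andersen, Eriksen and Tanaka (each 348); then Johansson (437); then Okonkwo (781); then Obi (809); then Osei (828).
Among Andersen, Eriksen and Tanaka, by rank: Andersen (Battalion Chief) before Eriksen and Tanaka (Lieutenant).
Eriksen and Tanaka both have total department service 7 years, so the next rule applies.
Among Eriksen and Tanaka, by date of academy graduation (earlier first): Eriksen (Apr 25, 2007) before Tanaka (Mar 1, 2010).
Order: Harlow, Andersen, Eriksen, Tanaka, Johansson, Okonkwo, Obi, Osei.

Andersen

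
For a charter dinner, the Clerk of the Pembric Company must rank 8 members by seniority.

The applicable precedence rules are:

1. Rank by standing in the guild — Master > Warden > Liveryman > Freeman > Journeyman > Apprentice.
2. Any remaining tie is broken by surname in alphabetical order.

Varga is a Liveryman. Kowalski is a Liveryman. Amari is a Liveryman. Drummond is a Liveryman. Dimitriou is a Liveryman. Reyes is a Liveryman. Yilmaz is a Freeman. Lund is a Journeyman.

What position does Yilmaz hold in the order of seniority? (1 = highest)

By standing in the guild: Amari, Dimitriou, Drummond, Kowalski, Reyes and Varga (Liveryman); then Yilmaz (Freeman); then Lund (Journeyman).
Among Amari, Dimitriou, Drummond, Kowalski, Reyes and Varga, alphabetically by surname: Amari before Dimitriou before Drummond before Kowalski before Reyes before Varga.
Order: Amari, Dimitriou, Drummond, Kowalski, Reyes, Varga, Yilmaz, Lund. So position 7.

7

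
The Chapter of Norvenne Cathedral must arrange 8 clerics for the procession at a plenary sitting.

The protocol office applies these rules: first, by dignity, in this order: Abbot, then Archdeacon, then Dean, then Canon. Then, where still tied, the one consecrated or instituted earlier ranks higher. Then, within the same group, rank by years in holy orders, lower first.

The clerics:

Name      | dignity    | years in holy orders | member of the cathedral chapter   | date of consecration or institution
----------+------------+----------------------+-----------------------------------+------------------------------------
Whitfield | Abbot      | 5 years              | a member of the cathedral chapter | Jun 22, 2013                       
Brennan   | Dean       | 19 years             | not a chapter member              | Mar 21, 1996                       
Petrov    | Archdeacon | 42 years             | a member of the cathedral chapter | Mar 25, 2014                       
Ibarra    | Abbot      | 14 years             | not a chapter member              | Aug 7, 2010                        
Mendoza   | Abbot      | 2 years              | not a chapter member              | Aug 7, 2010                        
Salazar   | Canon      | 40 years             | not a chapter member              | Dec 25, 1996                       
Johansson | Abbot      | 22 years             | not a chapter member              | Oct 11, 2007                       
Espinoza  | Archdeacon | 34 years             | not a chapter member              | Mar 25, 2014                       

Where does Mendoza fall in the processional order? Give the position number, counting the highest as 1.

2

By dignity: Johansson, Mendoza, Ibarra and Whitfield (Abbot); then Espinoza and Petrov (Archdeacon); then Brennan (Dean); then Salazar (Canon).
Among Johansson, Mendoza, Ibarra and Whitfield, by date of consecration or institution (earlier first): Johansson (Oct 11, 2007) before Mendoza and Ibarra (Aug 7, 2010) before Whitfield (Jun 22, 2013).
Among Mendoza and Ibarra, by years in holy orders (lower first): Mendoza (2 years) before Ibarra (14 years).
Espinoza and Petrov both have date of consecration or institution Mar 25, 2014, so the next rule applies.
Among Espinoza and Petrov, by years in holy orders (lower first): Espinoza (34 years) before Petrov (42 years).
Order: Johansson, Mendoza, Ibarra, Whitfield, Espinoza, Petrov, Brennan, Salazar. So position 2.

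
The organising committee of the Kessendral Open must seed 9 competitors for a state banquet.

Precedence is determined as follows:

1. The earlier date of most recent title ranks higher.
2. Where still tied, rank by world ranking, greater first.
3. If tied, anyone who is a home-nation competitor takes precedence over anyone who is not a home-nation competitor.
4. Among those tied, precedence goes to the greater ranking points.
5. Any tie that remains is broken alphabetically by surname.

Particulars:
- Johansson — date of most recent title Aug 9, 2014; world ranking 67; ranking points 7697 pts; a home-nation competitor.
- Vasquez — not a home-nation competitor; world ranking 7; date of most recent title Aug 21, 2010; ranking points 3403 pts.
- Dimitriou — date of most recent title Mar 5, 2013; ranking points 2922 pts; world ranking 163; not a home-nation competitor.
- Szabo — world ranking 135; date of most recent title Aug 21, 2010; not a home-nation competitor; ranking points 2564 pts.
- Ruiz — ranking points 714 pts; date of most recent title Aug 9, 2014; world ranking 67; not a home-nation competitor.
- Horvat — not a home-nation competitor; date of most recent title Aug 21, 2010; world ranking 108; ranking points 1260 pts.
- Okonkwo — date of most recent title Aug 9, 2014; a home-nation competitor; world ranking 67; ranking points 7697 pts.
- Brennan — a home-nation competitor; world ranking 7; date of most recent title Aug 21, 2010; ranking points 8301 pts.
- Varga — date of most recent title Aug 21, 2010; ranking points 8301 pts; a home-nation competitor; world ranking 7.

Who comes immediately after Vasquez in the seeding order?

Dimitriou

By date of most recent title (earlier first): Szabo, Horvat, Brennan, Varga and Vasquez (each Aug 21, 2010); then Dimitriou (Mar 5, 2013); then Johansson, Okonkwo and Ruiz (each Aug 9, 2014).
Among Szabo, Horvat, Brennan, Varga and Vasquez, by world ranking (higher first): Szabo (135) before Horvat (108) before Brennan, Varga and Vasquez (7).
Among Brennan, Varga and Vasquez, a home-nation competitor before not a home-nation competitor: Brennan and Varga (a home-nation competitor) before Vasquez (not a home-nation competitor).
Brennan and Varga both have ranking points 8301 pts, so the next rule applies.
Among Brennan and Varga, alphabetically by surname: Brennan before Varga.
Johansson, Okonkwo and Ruiz all have world ranking 67, so the next rule applies.
Among Johansson, Okonkwo and Ruiz, a home-nation competitor before not a home-nation competitor: Johansson and Okonkwo (a home-nation competitor) before Ruiz (not a home-nation competitor).
Johansson and Okonkwo both have ranking points 7697 pts, so the next rule applies.
Among Johansson and Okonkwo, alphabetically by surname: Johansson before Okonkwo.
Order: Szabo, Horvat, Brennan, Varga, Vasquez, Dimitriou, Johansson, Okonkwo, Ruiz.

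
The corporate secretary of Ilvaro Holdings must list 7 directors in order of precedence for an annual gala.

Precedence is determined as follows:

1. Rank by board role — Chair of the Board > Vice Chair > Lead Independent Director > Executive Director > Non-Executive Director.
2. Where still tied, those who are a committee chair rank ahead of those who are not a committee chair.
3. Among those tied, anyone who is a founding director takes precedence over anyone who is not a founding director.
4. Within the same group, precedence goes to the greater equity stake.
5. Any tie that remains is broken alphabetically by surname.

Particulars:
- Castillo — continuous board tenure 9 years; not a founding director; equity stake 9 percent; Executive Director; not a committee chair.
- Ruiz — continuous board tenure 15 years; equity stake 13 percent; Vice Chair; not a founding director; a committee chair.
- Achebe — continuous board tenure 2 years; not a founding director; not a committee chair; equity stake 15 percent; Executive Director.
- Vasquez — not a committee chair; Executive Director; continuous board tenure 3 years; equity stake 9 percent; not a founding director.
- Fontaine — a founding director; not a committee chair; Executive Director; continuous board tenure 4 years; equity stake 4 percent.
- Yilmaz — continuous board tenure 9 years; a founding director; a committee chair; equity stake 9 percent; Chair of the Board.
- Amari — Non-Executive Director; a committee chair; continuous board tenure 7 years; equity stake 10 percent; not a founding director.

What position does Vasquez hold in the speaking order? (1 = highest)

By board role: Yilmaz (Chair of the Board); then Ruiz (Vice Chair); then Fontaine, Achebe, Castillo and Vasquez (Executive Director); then Amari (Non-Executive Director).
Fontaine, Achebe, Castillo and Vasquez are each not a committee chair, so the next rule applies.
Among Fontaine, Achebe, Castillo and Vasquez, a founding director before not a founding director: Fontaine (a founding director) before Achebe, Castillo and Vasquez (not a founding director).
Among Achebe, Castillo and Vasquez, by equity stake (higher first): Achebe (15 percent) before Castillo and Vasquez (9 percent).
Among Castillo and Vasquez, alphabetically by surname: Castillo before Vasquez.
Order: Yilmaz, Ruiz, Fontaine, Achebe, Castillo, Vasquez, Amari. So position 6.

6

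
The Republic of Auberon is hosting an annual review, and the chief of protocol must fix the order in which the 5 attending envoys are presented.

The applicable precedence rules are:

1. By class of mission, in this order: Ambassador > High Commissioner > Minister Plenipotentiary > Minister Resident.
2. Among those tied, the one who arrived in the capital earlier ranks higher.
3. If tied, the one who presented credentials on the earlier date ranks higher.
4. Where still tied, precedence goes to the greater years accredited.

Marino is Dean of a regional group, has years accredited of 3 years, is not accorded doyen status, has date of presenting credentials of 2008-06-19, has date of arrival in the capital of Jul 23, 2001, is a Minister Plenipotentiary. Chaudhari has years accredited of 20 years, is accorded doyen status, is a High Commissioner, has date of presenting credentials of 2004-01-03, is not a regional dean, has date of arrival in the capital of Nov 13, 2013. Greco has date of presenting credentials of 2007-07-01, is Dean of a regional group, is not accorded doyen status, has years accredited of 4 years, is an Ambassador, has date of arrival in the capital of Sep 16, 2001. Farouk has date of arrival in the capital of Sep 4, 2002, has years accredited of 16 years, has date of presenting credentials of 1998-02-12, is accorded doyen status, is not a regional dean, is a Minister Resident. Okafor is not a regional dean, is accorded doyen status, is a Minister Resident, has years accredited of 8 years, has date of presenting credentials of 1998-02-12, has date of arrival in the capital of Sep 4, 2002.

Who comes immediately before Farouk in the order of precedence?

By class of mission: Greco (Ambassador); then Chaudhari (High Commissioner); then Marino (Minister Plenipotentiary); then Farouk and Okafor (Minister Resident).
Farouk and Okafor both have date of arrival in the capital Sep 4, 2002, so the next rule applies.
Farouk and Okafor both have date of presenting credentials 1998-02-12, so the next rule applies.
Among Farouk and Okafor, by years accredited (higher first): Farouk (16 years) before Okafor (8 years).
Order: Greco, Chaudhari, Marino, Farouk, Okafor.

Marino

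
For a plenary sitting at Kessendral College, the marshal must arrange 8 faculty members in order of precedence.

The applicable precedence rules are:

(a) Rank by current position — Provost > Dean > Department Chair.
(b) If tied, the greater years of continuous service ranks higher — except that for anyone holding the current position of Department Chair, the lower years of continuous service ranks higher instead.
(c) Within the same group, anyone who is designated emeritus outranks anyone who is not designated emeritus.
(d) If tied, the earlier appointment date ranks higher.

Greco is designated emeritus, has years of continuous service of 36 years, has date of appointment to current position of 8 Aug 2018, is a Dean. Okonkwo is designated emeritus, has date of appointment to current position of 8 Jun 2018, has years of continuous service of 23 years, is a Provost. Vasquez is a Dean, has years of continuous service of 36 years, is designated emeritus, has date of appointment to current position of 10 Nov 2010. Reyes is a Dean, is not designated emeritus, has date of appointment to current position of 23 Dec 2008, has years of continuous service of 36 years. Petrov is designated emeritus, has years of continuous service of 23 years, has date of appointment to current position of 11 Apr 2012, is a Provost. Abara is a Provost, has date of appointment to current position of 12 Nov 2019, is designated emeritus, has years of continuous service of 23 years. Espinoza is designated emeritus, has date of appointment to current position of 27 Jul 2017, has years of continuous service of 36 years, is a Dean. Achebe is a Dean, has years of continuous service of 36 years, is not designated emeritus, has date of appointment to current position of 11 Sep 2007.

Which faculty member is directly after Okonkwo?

Abara

By current position: Petrov, Okonkwo and Abara (Provost); then Vasquez, Espinoza, Greco, Achebe and Reyes (Dean).
Petrov, Okonkwo and Abara all have years of continuous service 23 years, so the next rule applies.
Petrov, Okonkwo and Abara are each designated emeritus, so the next rule applies.
Among Petrov, Okonkwo and Abara, by date of appointment to current position (earlier first): Petrov (11 Apr 2012) before Okonkwo (8 Jun 2018) before Abara (12 Nov 2019).
Vasquez, Espinoza, Greco, Achebe and Reyes all have years of continuous service 36 years, so the next rule applies.
Among Vasquez, Espinoza, Greco, Achebe and Reyes, designated emeritus before not designated emeritus: Vasquez, Espinoza and Greco (designated emeritus) before Achebe and Reyes (not designated emeritus).
Among Vasquez, Espinoza and Greco, by date of appointment to current position (earlier first): Vasquez (10 Nov 2010) before Espinoza (27 Jul 2017) before Greco (8 Aug 2018).
Among Achebe and Reyes, by date of appointment to current position (earlier first): Achebe (11 Sep 2007) before Reyes (23 Dec 2008).
Order: Petrov, Okonkwo, Abara, Vasquez, Espinoza, Greco, Achebe, Reyes.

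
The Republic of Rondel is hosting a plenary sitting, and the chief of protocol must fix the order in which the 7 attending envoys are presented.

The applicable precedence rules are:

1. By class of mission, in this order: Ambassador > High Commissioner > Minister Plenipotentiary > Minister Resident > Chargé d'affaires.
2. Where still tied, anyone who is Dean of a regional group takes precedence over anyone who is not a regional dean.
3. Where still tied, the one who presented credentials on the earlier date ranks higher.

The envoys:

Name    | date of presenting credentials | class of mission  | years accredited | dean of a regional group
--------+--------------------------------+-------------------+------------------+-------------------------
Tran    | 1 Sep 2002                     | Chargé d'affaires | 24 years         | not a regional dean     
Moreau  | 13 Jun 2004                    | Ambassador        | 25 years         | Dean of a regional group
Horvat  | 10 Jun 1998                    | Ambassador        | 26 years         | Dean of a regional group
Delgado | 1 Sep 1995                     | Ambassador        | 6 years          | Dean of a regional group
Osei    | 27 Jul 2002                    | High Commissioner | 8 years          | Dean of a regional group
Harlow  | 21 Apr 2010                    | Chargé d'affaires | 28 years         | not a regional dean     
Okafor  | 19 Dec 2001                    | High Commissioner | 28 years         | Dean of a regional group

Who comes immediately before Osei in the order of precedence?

Okafor

By class of mission: Delgado, Horvat and Moreau (Ambassador); then Okafor and Osei (High Commissioner); then Tran and Harlow (Chargé d'affaires).
Delgado, Horvat and Moreau are each Dean of a regional group, so the next rule applies.
Among Delgado, Horvat and Moreau, by date of presenting credentials (earlier first): Delgado (1 Sep 1995) before Horvat (10 Jun 1998) before Moreau (13 Jun 2004).
Okafor and Osei are each Dean of a regional group, so the next rule applies.
Among Okafor and Osei, by date of presenting credentials (earlier first): Okafor (19 Dec 2001) before Osei (27 Jul 2002).
Tran and Harlow are each not a regional dean, so the next rule applies.
Among Tran and Harlow, by date of presenting credentials (earlier first): Tran (1 Sep 2002) before Harlow (21 Apr 2010).
Order: Delgado, Horvat, Moreau, Okafor, Osei, Tran, Harlow.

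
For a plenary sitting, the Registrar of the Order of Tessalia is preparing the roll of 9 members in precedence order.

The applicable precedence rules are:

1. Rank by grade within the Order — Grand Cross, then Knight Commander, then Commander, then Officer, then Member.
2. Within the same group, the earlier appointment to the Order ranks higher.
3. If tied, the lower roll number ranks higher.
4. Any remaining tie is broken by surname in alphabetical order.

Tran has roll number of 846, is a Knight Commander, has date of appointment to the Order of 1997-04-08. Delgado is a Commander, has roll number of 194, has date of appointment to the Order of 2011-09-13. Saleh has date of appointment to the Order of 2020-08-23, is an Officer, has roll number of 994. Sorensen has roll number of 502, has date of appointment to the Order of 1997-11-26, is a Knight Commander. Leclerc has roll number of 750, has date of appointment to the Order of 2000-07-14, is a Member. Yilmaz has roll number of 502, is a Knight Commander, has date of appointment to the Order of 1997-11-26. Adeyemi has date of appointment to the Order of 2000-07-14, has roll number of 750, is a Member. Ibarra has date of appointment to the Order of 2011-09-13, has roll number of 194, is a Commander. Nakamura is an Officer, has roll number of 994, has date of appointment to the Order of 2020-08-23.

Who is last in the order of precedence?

Leclerc

By grade within the Order: Tran, Sorensen and Yilmaz (Knight Commander); then Delgado and Ibarra (Commander); then Nakamura and Saleh (Officer); then Adeyemi and Leclerc (Member).
Among Tran, Sorensen and Yilmaz, by date of appointment to the Order (earlier first): Tran (1997-04-08) before Sorensen and Yilmaz (1997-11-26).
Sorensen and Yilmaz both have roll number 502, so the next rule applies.
Among Sorensen and Yilmaz, alphabetically by surname: Sorensen before Yilmaz.
Delgado and Ibarra both have date of appointment to the Order 2011-09-13, so the next rule applies.
Delgado and Ibarra both have roll number 194, so the next rule applies.
Among Delgado and Ibarra, alphabetically by surname: Delgado before Ibarra.
Nakamura and Saleh both have date of appointment to the Order 2020-08-23, so the next rule applies.
Nakamura and Saleh both have roll number 994, so the next rule applies.
Among Nakamura and Saleh, alphabetically by surname: Nakamura before Saleh.
Adeyemi and Leclerc both have date of appointment to the Order 2000-07-14, so the next rule applies.
Adeyemi and Leclerc both have roll number 750, so the next rule applies.
Among Adeyemi and Leclerc, alphabetically by surname: Adeyemi before Leclerc.
Order: Tran, Sorensen, Yilmaz, Delgado, Ibarra, Nakamura, Saleh, Adeyemi, Leclerc.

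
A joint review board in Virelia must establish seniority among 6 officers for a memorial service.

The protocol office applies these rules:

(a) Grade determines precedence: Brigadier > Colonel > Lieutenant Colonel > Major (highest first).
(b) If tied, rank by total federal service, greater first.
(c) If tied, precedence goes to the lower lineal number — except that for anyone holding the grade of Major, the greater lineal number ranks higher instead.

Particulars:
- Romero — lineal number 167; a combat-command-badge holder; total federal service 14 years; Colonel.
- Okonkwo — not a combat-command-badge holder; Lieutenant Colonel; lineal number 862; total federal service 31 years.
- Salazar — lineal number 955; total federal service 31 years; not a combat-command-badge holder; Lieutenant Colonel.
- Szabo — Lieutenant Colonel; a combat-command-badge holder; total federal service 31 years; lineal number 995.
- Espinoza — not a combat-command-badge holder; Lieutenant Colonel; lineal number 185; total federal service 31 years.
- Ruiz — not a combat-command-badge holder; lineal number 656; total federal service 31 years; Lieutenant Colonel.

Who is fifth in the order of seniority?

By grade: Romero (Colonel); then Espinoza, Ruiz, Okonkwo, Salazar and Szabo (Lieutenant Colonel).
Espinoza, Ruiz, Okonkwo, Salazar and Szabo all have total federal service 31 years, so the next rule applies.
Among Espinoza, Ruiz, Okonkwo, Salazar and Szabo, by lineal number (lower first): Espinoza (185) before Ruiz (656) before Okonkwo (862) before Salazar (955) before Szabo (995).
Order: Romero, Espinoza, Ruiz, Okonkwo, Salazar, Szabo.

Salazar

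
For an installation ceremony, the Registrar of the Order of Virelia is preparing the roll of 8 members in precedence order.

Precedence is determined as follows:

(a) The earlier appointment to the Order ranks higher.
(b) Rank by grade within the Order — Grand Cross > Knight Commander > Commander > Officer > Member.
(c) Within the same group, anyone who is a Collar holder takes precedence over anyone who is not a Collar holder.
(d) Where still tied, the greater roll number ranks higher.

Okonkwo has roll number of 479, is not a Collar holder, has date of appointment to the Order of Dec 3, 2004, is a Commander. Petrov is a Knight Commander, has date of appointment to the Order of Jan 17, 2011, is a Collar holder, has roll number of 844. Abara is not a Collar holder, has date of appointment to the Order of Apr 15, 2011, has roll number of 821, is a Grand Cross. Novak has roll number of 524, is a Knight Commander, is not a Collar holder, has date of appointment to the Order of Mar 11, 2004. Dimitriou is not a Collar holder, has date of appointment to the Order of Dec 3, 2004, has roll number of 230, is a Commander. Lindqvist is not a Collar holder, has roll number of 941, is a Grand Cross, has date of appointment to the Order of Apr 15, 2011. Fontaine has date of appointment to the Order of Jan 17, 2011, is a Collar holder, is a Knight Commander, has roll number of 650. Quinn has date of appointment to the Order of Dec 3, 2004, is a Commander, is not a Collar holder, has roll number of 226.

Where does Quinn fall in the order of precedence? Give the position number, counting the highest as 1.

4

By date of appointment to the Order (earlier first): Novak (Mar 11, 2004); then Okonkwo, Dimitriou and Quinn (each Dec 3, 2004); then Petrov and Fontaine (both Jan 17, 2011); then Lindqvist and Abara (both Apr 15, 2011).
Okonkwo, Dimitriou and Quinn are each Commander, so the next rule applies.
Okonkwo, Dimitriou and Quinn are each not a Collar holder, so the next rule applies.
Among Okonkwo, Dimitriou and Quinn, by roll number (higher first): Okonkwo (479) before Dimitriou (230) before Quinn (226).
Petrov and Fontaine are each Knight Commander, so the next rule applies.
Petrov and Fontaine are each a Collar holder, so the next rule applies.
Among Petrov and Fontaine, by roll number (higher first): Petrov (844) before Fontaine (650).
Lindqvist and Abara are each Grand Cross, so the next rule applies.
Lindqvist and Abara are each not a Collar holder, so the next rule applies.
Among Lindqvist and Abara, by roll number (higher first): Lindqvist (941) before Abara (821).
Order: Novak, Okonkwo, Dimitriou, Quinn, Petrov, Fontaine, Lindqvist, Abara. So position 4.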